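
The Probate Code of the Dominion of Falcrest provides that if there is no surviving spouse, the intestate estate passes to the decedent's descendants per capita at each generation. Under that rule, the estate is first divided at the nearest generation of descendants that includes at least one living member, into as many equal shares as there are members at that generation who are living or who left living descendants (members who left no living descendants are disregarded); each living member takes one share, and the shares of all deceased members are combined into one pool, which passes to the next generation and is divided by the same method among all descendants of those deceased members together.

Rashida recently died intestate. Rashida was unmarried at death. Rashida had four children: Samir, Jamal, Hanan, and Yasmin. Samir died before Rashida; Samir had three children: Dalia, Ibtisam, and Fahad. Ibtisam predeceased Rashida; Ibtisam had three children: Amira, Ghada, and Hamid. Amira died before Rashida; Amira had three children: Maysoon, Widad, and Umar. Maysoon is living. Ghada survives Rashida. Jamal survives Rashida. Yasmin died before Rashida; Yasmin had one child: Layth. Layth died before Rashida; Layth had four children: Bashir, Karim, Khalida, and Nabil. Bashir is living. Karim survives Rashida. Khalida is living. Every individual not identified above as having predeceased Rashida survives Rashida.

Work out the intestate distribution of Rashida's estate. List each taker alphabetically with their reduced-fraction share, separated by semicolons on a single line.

There is no surviving spouse, so the entire estate passes to Rashida's descendants per capita at each generation.
At generation 1 (Samir, Jamal, Hanan, Yasmin) there are 4 shares of (1)/4 = 1/4 each.
Living: Jamal and Hanan — each takes 1/4.
Deceased: Samir and Yasmin. Their combined 1/2 is pooled and carried to generation 2.
At generation 2 (Dalia, Ibtisam, Fahad, Layth) there are 4 shares of (1/2)/4 = 1/8 each.
Living: Dalia and Fahad — each takes 1/8.
Deceased: Ibtisam and Layth. Their combined 1/4 is pooled and carried to generation 3.
At generation 3 (Amira, Ghada, Hamid, Bashir, Karim, Khalida, Nabil) there are 7 shares of (1/4)/7 = 1/28 each.
Living: Ghada, Hamid, Bashir, Karim, Khalida, and Nabil — each takes 1/28.
Deceased: Amira. That 1/28 share is carried to generation 4.
At generation 4 (Maysoon, Widad, Umar) there are 3 shares of (1/28)/3 = 1/84 each.
Living: Maysoon, Widad, and Umar — each takes 1/84.

Bashir 1/28; Dalia 1/8; Fahad 1/8; Ghada 1/28; Hamid 1/28; Hanan 1/4; Jamal 1/4; Karim 1/28; Khalida 1/28; Maysoon 1/84; Nabil 1/28; Umar 1/84; Widad 1/84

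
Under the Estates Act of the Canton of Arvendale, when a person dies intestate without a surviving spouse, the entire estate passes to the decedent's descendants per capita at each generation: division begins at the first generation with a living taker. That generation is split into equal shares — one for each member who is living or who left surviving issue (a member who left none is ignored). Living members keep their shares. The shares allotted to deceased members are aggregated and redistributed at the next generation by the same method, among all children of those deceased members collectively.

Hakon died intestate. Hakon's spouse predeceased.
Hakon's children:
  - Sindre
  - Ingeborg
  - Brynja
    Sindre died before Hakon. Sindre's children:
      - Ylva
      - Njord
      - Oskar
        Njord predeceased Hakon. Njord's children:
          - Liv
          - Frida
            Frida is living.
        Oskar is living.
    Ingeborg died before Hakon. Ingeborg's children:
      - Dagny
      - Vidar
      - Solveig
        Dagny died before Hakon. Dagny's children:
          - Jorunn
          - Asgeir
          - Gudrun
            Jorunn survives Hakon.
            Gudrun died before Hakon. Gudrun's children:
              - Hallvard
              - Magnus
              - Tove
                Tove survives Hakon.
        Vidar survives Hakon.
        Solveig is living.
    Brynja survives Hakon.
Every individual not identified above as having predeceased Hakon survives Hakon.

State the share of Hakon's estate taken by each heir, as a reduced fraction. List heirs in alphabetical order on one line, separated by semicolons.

Asgeir 2/45; Brynja 1/3; Frida 2/45; Hallvard 2/135; Jorunn 2/45; Liv 2/45; Magnus 2/135; Oskar 1/9; Solveig 1/9; Tove 2/135; Vidar 1/9; Ylva 1/9

There is no surviving spouse, so the entire estate passes to Hakon's descendants per capita at each generation.
At generation 1 (Sindre, Ingeborg, Brynja) there are 3 shares of (1)/3 = 1/3 each.
Living: Brynja — each takes 1/3.
Deceased: Sindre and Ingeborg. Their combined 2/3 is pooled and carried to generation 2.
At generation 2 (Ylva, Njord, Oskar, Dagny, Vidar, Solveig) there are 6 shares of (2/3)/6 = 1/9 each.
Living: Ylva, Oskar, Vidar, and Solveig — each takes 1/9.
Deceased: Njord and Dagny. Their combined 2/9 is pooled and carried to generation 3.
At generation 3 (Liv, Frida, Jorunn, Asgeir, Gudrun) there are 5 shares of (2/9)/5 = 2/45 each.
Living: Liv, Frida, Jorunn, and Asgeir — each takes 2/45.
Deceased: Gudrun. That 2/45 share is carried to generation 4.
At generation 4 (Hallvard, Magnus, Tove) there are 3 shares of (2/45)/3 = 2/135 each.
Living: Hallvard, Magnus, and Tove — each takes 2/135.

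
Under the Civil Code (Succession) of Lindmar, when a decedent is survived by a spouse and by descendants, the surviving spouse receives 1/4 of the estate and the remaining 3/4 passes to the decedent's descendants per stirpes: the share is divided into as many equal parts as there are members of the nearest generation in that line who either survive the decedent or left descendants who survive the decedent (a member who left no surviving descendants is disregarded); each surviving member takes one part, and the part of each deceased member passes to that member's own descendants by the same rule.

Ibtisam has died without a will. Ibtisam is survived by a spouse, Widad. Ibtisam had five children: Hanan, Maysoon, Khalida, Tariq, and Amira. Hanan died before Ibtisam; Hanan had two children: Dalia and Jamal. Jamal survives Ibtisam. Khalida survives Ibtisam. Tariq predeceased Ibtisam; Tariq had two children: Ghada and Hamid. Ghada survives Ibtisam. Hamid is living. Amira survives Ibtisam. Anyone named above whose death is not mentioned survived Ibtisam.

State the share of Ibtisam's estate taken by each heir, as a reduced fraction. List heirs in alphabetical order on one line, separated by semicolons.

Amira 3/20; Dalia 3/40; Ghada 3/40; Hamid 3/40; Jamal 3/40; Khalida 3/20; Maysoon 3/20; Widad 1/4

Widad, as surviving spouse, takes 1/4.
The remaining 3/4 passes to Ibtisam's descendants per stirpes.
The 3/4 is divided into 5 equal shares of 3/20 among Hanan, Maysoon, Khalida, Tariq, Amira.
Hanan predeceased; the 3/20 allotted to Hanan's branch passes to Hanan's issue by representation.
The 3/20 is divided into 2 equal shares of 3/40 among Dalia, Jamal.
Dalia is living and takes 3/40.
Jamal is living and takes 3/40.
Maysoon is living and takes 3/20.
Khalida is living and takes 3/20.
Tariq predeceased; the 3/20 allotted to Tariq's branch passes to Tariq's issue by representation.
The 3/20 is divided into 2 equal shares of 3/40 among Ghada, Hamid.
Ghada is living and takes 3/40.
Hamid is living and takes 3/40.
Amira is living and takes 3/20.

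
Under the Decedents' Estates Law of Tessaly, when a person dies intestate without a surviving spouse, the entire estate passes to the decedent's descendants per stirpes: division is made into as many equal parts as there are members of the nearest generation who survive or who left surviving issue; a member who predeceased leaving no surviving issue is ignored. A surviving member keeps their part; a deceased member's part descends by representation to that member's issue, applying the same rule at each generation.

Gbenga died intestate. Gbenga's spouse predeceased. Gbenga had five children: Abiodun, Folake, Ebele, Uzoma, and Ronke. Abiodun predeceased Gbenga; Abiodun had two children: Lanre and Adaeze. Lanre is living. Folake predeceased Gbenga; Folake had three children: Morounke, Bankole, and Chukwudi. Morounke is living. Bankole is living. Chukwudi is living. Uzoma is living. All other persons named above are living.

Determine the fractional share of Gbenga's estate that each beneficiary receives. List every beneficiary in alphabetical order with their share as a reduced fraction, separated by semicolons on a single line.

There is no surviving spouse, so the entire estate passes to Gbenga's descendants per stirpes.
The estate is divided into 5 equal shares of 1/5 among Abiodun, Folake, Ebele, Uzoma, Ronke.
Abiodun predeceased; the 1/5 allotted to Abiodun's branch passes to Abiodun's issue by representation.
The 1/5 is divided into 2 equal shares of 1/10 among Lanre, Adaeze.
Lanre is living and takes 1/10.
Adaeze is living and takes 1/10.
Folake predeceased; the 1/5 allotted to Folake's branch passes to Folake's issue by representation.
The 1/5 is divided into 3 equal shares of 1/15 among Morounke, Bankole, Chukwudi.
Morounke is living and takes 1/15.
Bankole is living and takes 1/15.
Chukwudi is living and takes 1/15.
Ebele is living and takes 1/5.
Uzoma is living and takes 1/5.
Ronke is living and takes 1/5.

Adaeze 1/10; Bankole 1/15; Chukwudi 1/15; Ebele 1/5; Lanre 1/10; Morounke 1/15; Ronke 1/5; Uzoma 1/5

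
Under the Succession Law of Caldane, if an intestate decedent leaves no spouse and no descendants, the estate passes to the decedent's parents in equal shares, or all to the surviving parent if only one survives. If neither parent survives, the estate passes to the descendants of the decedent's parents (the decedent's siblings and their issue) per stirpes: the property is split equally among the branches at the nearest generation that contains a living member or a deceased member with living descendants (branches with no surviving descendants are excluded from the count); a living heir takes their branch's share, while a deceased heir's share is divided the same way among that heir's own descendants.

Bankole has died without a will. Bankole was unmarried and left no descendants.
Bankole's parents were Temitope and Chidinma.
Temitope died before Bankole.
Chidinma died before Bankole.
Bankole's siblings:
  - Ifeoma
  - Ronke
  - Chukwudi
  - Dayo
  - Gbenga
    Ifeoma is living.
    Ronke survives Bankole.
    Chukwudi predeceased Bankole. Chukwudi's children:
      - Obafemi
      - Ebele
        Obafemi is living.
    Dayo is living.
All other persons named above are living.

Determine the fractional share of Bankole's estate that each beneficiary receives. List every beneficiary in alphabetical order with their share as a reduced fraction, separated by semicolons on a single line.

Neither parent survives and there are no descendants, so the estate passes to Bankole's siblings and their issue per stirpes.
The estate is divided into 5 equal shares of 1/5 among Ifeoma, Ronke, Chukwudi, Dayo, Gbenga.
Ifeoma is living and takes 1/5.
Ronke is living and takes 1/5.
Chukwudi predeceased; the 1/5 allotted to Chukwudi's branch passes to Chukwudi's issue by representation.
The 1/5 is divided into 2 equal shares of 1/10 among Obafemi, Ebele.
Obafemi is living and takes 1/10.
Ebele is living and takes 1/10.
Dayo is living and takes 1/5.
Gbenga is living and takes 1/5.

Dayo 1/5; Ebele 1/10; Gbenga 1/5; Ifeoma 1/5; Obafemi 1/10; Ronke 1/5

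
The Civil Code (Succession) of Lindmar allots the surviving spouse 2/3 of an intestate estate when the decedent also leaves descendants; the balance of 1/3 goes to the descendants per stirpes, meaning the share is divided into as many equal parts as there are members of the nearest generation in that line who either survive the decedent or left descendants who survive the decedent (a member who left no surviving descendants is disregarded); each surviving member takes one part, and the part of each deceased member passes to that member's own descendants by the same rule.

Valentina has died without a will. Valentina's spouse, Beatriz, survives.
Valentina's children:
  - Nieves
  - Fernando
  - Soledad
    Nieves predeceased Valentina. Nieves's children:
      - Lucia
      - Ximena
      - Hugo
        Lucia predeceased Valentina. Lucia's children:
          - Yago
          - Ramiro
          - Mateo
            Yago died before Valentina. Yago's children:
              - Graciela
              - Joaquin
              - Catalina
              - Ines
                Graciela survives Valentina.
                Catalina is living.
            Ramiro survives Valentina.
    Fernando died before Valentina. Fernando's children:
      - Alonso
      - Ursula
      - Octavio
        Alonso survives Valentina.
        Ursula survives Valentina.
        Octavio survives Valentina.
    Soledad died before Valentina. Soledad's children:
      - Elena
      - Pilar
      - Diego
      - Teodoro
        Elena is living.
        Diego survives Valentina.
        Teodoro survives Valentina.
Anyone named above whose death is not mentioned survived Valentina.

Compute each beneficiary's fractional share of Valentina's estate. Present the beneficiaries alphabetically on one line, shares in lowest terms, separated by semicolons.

Alonso 1/27; Beatriz 2/3; Catalina 1/324; Diego 1/36; Elena 1/36; Graciela 1/324; Hugo 1/27; Ines 1/324; Joaquin 1/324; Mateo 1/81; Octavio 1/27; Pilar 1/36; Ramiro 1/81; Teodoro 1/36; Ursula 1/27; Ximena 1/27

Beatriz, as surviving spouse, takes 2/3.
The remaining 1/3 passes to Valentina's descendants per stirpes.
The 1/3 is divided into 3 equal shares of 1/9 among Nieves, Fernando, Soledad.
Nieves predeceased; the 1/9 allotted to Nieves's branch passes to Nieves's issue by representation.
The 1/9 is divided into 3 equal shares of 1/27 among Lucia, Ximena, Hugo.
Lucia predeceased; the 1/27 allotted to Lucia's branch passes to Lucia's issue by representation.
The 1/27 is divided into 3 equal shares of 1/81 among Yago, Ramiro, Mateo.
Yago predeceased; the 1/81 allotted to Yago's branch passes to Yago's issue by representation.
The 1/81 is divided into 4 equal shares of 1/324 among Graciela, Joaquin, Catalina, Ines.
Graciela is living and takes 1/324.
Joaquin is living and takes 1/324.
Catalina is living and takes 1/324.
Ines is living and takes 1/324.
Ramiro is living and takes 1/81.
Mateo is living and takes 1/81.
Ximena is living and takes 1/27.
Hugo is living and takes 1/27.
Fernando predeceased; the 1/9 allotted to Fernando's branch passes to Fernando's issue by representation.
The 1/9 is divided into 3 equal shares of 1/27 among Alonso, Ursula, Octavio.
Alonso is living and takes 1/27.
Ursula is living and takes 1/27.
Octavio is living and takes 1/27.
Soledad predeceased; the 1/9 allotted to Soledad's branch passes to Soledad's issue by representation.
The 1/9 is divided into 4 equal shares of 1/36 among Elena, Pilar, Diego, Teodoro.
Elena is living and takes 1/36.
Pilar is living and takes 1/36.
Diego is living and takes 1/36.
Teodoro is living and takes 1/36.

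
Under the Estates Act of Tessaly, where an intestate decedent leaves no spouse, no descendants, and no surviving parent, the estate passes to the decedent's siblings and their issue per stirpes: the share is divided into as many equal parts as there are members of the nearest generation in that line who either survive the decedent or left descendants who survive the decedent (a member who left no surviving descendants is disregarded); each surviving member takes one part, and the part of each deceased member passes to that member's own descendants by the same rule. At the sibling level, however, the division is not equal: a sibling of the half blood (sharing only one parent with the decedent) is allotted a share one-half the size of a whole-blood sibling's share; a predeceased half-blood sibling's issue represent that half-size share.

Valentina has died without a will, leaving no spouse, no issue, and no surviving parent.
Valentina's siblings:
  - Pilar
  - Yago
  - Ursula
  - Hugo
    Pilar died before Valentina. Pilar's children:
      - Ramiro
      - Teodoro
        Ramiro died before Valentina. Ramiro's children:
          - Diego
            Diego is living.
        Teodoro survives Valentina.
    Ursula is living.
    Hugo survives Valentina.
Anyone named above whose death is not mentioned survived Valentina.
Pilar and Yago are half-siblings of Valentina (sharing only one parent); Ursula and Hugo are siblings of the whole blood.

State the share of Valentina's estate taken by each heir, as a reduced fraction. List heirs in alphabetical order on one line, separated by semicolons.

No spouse, descendants, or parent survives, so the estate passes to Valentina's siblings per stirpes.
Half-blood siblings count for one-half the weight of whole-blood siblings at the initial division.
Dividing 1 in proportion to weights (total weight 3): Pilar (weight 1/2) → 1/6; Yago (weight 1/2) → 1/6; Ursula (weight 1) → 1/3; Hugo (weight 1) → 1/3.
Pilar predeceased; the 1/6 allotted to Pilar's branch passes to Pilar's issue by representation.
The 1/6 is divided into 2 equal shares of 1/12 among Ramiro, Teodoro.
Ramiro predeceased; the 1/12 allotted to Ramiro's branch passes to Ramiro's issue by representation.
Diego is the sole taker at this level and receives the full 1/12.
Teodoro is living and takes 1/12.
Yago is living and takes 1/6.
Ursula is living and takes 1/3.
Hugo is living and takes 1/3.

Diego 1/12; Hugo 1/3; Teodoro 1/12; Ursula 1/3; Yago 1/6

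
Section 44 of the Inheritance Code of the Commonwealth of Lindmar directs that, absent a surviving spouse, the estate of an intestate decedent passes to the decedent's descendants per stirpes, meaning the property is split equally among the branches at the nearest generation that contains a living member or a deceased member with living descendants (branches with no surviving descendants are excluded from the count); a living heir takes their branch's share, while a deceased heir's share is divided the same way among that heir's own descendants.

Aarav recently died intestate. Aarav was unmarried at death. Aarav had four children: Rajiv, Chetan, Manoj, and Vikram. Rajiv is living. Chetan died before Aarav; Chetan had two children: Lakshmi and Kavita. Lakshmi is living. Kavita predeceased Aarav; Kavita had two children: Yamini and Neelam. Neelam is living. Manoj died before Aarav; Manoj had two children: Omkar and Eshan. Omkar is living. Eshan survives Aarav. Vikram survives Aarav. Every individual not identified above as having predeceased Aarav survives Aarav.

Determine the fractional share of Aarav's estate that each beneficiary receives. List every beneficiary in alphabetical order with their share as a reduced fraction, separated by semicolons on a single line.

There is no surviving spouse, so the entire estate passes to Aarav's descendants per stirpes.
The estate is divided into 4 equal shares of 1/4 among Rajiv, Chetan, Manoj, Vikram.
Rajiv is living and takes 1/4.
Chetan predeceased; the 1/4 allotted to Chetan's branch passes to Chetan's issue by representation.
The 1/4 is divided into 2 equal shares of 1/8 among Lakshmi, Kavita.
Lakshmi is living and takes 1/8.
Kavita predeceased; the 1/8 allotted to Kavita's branch passes to Kavita's issue by representation.
The 1/8 is divided into 2 equal shares of 1/16 among Yamini, Neelam.
Yamini is living and takes 1/16.
Neelam is living and takes 1/16.
Manoj predeceased; the 1/4 allotted to Manoj's branch passes to Manoj's issue by representation.
The 1/4 is divided into 2 equal shares of 1/8 among Omkar, Eshan.
Omkar is living and takes 1/8.
Eshan is living and takes 1/8.
Vikram is living and takes 1/4.

Eshan 1/8; Lakshmi 1/8; Neelam 1/16; Omkar 1/8; Rajiv 1/4; Vikram 1/4; Yamini 1/16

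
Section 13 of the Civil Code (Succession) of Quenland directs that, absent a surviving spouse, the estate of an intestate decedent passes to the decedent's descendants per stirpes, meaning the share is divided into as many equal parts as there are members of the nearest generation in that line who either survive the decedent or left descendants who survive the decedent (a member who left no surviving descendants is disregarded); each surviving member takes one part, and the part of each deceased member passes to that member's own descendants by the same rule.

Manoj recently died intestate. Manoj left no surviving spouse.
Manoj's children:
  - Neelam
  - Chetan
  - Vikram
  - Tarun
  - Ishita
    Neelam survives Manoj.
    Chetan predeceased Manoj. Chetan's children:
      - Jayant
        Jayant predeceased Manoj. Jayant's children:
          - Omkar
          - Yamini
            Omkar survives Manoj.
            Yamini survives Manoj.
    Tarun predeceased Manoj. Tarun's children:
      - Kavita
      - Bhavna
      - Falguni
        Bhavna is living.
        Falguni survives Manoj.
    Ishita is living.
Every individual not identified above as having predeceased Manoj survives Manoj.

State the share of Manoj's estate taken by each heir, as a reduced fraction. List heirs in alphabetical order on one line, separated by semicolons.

There is no surviving spouse, so the entire estate passes to Manoj's descendants per stirpes.
The estate is divided into 5 equal shares of 1/5 among Neelam, Chetan, Vikram, Tarun, Ishita.
Neelam is living and takes 1/5.
Chetan predeceased; the 1/5 allotted to Chetan's branch passes to Chetan's issue by representation.
Jayant's line is the sole branch at this level, so the full 1/5 passes to Jayant's issue by representation.
The 1/5 is divided into 2 equal shares of 1/10 among Omkar, Yamini.
Omkar is living and takes 1/10.
Yamini is living and takes 1/10.
Vikram is living and takes 1/5.
Tarun predeceased; the 1/5 allotted to Tarun's branch passes to Tarun's issue by representation.
The 1/5 is divided into 3 equal shares of 1/15 among Kavita, Bhavna, Falguni.
Kavita is living and takes 1/15.
Bhavna is living and takes 1/15.
Falguni is living and takes 1/15.
Ishita is living and takes 1/5.

Bhavna 1/15; Falguni 1/15; Ishita 1/5; Kavita 1/15; Neelam 1/5; Omkar 1/10; Vikram 1/5; Yamini 1/10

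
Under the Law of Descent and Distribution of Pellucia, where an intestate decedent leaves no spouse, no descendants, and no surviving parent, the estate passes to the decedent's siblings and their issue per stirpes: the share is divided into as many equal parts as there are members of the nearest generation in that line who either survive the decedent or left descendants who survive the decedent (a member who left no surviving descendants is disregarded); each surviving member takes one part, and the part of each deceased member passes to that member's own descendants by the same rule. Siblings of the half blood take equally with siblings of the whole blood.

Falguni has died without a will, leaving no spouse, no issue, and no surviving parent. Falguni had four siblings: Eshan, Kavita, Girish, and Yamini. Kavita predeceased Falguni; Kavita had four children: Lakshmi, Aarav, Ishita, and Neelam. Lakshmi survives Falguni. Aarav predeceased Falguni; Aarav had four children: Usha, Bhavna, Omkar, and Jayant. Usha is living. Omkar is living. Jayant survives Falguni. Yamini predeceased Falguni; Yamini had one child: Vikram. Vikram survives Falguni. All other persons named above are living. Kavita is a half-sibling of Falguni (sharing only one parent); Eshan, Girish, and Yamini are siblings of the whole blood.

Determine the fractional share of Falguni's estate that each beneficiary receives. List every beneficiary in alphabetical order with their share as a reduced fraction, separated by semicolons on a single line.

No spouse, descendants, or parent survives, so the estate passes to Falguni's siblings per stirpes.
Half-blood and whole-blood siblings take equally under the stated rule.
The estate is divided into 4 equal shares of 1/4 among Eshan, Kavita, Girish, Yamini.
Eshan is living and takes 1/4.
Kavita predeceased; the 1/4 allotted to Kavita's branch passes to Kavita's issue by representation.
The 1/4 is divided into 4 equal shares of 1/16 among Lakshmi, Aarav, Ishita, Neelam.
Lakshmi is living and takes 1/16.
Aarav predeceased; the 1/16 allotted to Aarav's branch passes to Aarav's issue by representation.
The 1/16 is divided into 4 equal shares of 1/64 among Usha, Bhavna, Omkar, Jayant.
Usha is living and takes 1/64.
Bhavna is living and takes 1/64.
Omkar is living and takes 1/64.
Jayant is living and takes 1/64.
Ishita is living and takes 1/16.
Neelam is living and takes 1/16.
Girish is living and takes 1/4.
Yamini predeceased; the 1/4 allotted to Yamini's branch passes to Yamini's issue by representation.
Vikram is the sole taker at this level and receives the full 1/4.

Bhavna 1/64; Eshan 1/4; Girish 1/4; Ishita 1/16; Jayant 1/64; Lakshmi 1/16; Neelam 1/16; Omkar 1/64; Usha 1/64; Vikram 1/4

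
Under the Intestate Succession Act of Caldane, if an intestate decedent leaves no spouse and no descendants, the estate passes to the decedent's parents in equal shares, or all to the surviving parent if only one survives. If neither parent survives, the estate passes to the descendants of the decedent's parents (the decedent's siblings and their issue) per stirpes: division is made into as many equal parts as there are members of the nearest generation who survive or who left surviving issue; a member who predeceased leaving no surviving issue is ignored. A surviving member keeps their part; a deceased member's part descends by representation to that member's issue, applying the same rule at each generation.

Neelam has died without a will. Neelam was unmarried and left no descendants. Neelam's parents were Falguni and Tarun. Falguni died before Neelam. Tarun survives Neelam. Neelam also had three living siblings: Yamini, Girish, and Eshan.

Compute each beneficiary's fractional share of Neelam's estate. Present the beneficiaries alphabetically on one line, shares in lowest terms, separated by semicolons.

Tarun 1

Only one parent, Tarun, survives, so Tarun takes the entire estate. The siblings take nothing because a surviving parent has priority.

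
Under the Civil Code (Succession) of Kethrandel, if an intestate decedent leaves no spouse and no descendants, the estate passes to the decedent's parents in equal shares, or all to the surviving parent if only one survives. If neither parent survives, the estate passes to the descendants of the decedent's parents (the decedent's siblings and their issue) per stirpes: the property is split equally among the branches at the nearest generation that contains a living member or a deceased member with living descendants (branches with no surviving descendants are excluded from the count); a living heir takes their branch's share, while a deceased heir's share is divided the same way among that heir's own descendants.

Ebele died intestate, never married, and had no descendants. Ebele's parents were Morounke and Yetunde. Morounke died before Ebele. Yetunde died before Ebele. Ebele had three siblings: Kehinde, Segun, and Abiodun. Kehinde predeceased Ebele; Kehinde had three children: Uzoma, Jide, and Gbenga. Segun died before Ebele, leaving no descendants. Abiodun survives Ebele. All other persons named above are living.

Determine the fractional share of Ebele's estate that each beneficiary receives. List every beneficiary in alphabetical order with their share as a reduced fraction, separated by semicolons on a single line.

Neither parent survives and there are no descendants, so the estate passes to Ebele's siblings and their issue per stirpes.
Segun left no surviving issue, so that branch lapses and is disregarded.
The estate is divided into 2 equal shares of 1/2 among Kehinde, Abiodun.
Kehinde predeceased; the 1/2 allotted to Kehinde's branch passes to Kehinde's issue by representation.
The 1/2 is divided into 3 equal shares of 1/6 among Uzoma, Jide, Gbenga.
Uzoma is living and takes 1/6.
Jide is living and takes 1/6.
Gbenga is living and takes 1/6.
Abiodun is living and takes 1/2.

Abiodun 1/2; Gbenga 1/6; Jide 1/6; Uzoma 1/6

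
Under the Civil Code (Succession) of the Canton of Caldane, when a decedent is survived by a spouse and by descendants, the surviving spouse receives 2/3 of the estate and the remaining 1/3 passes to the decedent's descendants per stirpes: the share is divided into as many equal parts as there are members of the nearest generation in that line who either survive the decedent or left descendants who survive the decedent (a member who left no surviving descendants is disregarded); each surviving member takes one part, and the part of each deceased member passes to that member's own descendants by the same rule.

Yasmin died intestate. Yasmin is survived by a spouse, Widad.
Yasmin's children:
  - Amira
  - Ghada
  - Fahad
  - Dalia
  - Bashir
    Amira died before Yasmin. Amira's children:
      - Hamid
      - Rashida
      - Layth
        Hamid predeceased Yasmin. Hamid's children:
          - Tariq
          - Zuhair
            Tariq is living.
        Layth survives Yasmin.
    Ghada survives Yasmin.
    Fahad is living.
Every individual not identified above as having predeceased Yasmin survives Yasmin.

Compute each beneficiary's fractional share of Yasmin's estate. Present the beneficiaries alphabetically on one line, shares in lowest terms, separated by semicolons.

Bashir 1/15; Dalia 1/15; Fahad 1/15; Ghada 1/15; Layth 1/45; Rashida 1/45; Tariq 1/90; Widad 2/3; Zuhair 1/90

Widad, as surviving spouse, takes 2/3.
The remaining 1/3 passes to Yasmin's descendants per stirpes.
The 1/3 is divided into 5 equal shares of 1/15 among Amira, Ghada, Fahad, Dalia, Bashir.
Amira predeceased; the 1/15 allotted to Amira's branch passes to Amira's issue by representation.
The 1/15 is divided into 3 equal shares of 1/45 among Hamid, Rashida, Layth.
Hamid predeceased; the 1/45 allotted to Hamid's branch passes to Hamid's issue by representation.
The 1/45 is divided into 2 equal shares of 1/90 among Tariq, Zuhair.
Tariq is living and takes 1/90.
Zuhair is living and takes 1/90.
Rashida is living and takes 1/45.
Layth is living and takes 1/45.
Ghada is living and takes 1/15.
Fahad is living and takes 1/15.
Dalia is living and takes 1/15.
Bashir is living and takes 1/15.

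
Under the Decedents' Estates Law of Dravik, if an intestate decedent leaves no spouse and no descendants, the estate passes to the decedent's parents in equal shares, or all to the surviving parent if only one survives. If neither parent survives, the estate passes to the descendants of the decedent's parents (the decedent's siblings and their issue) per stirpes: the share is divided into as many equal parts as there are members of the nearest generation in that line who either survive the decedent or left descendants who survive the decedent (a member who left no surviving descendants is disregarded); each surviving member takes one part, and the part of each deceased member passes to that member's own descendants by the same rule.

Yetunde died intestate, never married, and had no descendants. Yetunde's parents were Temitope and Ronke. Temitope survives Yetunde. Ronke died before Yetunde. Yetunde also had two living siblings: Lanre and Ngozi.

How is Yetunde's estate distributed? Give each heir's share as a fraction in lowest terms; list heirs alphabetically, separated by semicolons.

Temitope 1

Only one parent, Temitope, survives, so Temitope takes the entire estate. The siblings take nothing because a surviving parent has priority.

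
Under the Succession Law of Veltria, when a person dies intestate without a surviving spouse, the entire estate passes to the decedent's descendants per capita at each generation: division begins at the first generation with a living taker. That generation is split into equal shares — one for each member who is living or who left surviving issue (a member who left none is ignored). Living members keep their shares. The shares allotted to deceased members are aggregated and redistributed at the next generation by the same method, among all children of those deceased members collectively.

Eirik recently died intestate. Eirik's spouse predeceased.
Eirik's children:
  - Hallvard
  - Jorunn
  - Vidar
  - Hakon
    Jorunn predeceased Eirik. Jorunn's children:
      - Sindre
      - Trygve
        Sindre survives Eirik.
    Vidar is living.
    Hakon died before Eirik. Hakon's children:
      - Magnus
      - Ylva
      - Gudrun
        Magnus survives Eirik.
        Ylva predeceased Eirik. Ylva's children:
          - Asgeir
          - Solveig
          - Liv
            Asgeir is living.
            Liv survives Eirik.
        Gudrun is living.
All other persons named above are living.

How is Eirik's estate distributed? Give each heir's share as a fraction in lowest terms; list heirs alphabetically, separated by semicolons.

There is no surviving spouse, so the entire estate passes to Eirik's descendants per capita at each generation.
At generation 1 (Hallvard, Jorunn, Vidar, Hakon) there are 4 shares of (1)/4 = 1/4 each.
Living: Hallvard and Vidar — each takes 1/4.
Deceased: Jorunn and Hakon. Their combined 1/2 is pooled and carried to generation 2.
At generation 2 (Sindre, Trygve, Magnus, Ylva, Gudrun) there are 5 shares of (1/2)/5 = 1/10 each.
Living: Sindre, Trygve, Magnus, and Gudrun — each takes 1/10.
Deceased: Ylva. That 1/10 share is carried to generation 3.
At generation 3 (Asgeir, Solveig, Liv) there are 3 shares of (1/10)/3 = 1/30 each.
Living: Asgeir, Solveig, and Liv — each takes 1/30.

Asgeir 1/30; Gudrun 1/10; Hallvard 1/4; Liv 1/30; Magnus 1/10; Sindre 1/10; Solveig 1/30; Trygve 1/10; Vidar 1/4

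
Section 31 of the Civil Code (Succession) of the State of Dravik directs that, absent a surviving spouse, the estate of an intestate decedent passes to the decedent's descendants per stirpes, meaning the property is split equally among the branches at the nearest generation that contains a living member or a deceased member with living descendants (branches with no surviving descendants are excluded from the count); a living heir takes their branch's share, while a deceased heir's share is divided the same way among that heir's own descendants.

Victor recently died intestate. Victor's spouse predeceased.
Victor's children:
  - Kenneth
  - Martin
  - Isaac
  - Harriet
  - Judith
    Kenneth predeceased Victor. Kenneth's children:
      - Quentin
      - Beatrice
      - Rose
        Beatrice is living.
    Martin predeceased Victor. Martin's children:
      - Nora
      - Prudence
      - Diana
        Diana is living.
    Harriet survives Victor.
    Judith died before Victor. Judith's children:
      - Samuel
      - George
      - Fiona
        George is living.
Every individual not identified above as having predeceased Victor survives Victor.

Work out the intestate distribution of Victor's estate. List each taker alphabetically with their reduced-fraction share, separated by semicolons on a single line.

Beatrice 1/15; Diana 1/15; Fiona 1/15; George 1/15; Harriet 1/5; Isaac 1/5; Nora 1/15; Prudence 1/15; Quentin 1/15; Rose 1/15; Samuel 1/15

There is no surviving spouse, so the entire estate passes to Victor's descendants per stirpes.
The estate is divided into 5 equal shares of 1/5 among Kenneth, Martin, Isaac, Harriet, Judith.
Kenneth predeceased; the 1/5 allotted to Kenneth's branch passes to Kenneth's issue by representation.
The 1/5 is divided into 3 equal shares of 1/15 among Quentin, Beatrice, Rose.
Quentin is living and takes 1/15.
Beatrice is living and takes 1/15.
Rose is living and takes 1/15.
Martin predeceased; the 1/5 allotted to Martin's branch passes to Martin's issue by representation.
The 1/5 is divided into 3 equal shares of 1/15 among Nora, Prudence, Diana.
Nora is living and takes 1/15.
Prudence is living and takes 1/15.
Diana is living and takes 1/15.
Isaac is living and takes 1/5.
Harriet is living and takes 1/5.
Judith predeceased; the 1/5 allotted to Judith's branch passes to Judith's issue by representation.
The 1/5 is divided into 3 equal shares of 1/15 among Samuel, George, Fiona.
Samuel is living and takes 1/15.
George is living and takes 1/15.
Fiona is living and takes 1/15.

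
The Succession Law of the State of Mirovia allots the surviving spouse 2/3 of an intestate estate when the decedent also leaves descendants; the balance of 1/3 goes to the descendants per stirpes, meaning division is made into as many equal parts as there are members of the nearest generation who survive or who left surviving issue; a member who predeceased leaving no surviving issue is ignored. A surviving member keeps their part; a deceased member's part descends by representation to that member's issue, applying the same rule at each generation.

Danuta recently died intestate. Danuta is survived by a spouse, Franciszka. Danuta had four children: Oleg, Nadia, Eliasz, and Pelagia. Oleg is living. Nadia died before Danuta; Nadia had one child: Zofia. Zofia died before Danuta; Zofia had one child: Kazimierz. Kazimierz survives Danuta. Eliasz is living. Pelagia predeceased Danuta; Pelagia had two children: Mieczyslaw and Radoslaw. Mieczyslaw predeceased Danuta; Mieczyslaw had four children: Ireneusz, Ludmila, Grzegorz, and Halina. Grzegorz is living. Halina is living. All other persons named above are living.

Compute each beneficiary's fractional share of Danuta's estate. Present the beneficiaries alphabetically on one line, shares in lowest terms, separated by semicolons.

Franciszka, as surviving spouse, takes 2/3.
The remaining 1/3 passes to Danuta's descendants per stirpes.
The 1/3 is divided into 4 equal shares of 1/12 among Oleg, Nadia, Eliasz, Pelagia.
Oleg is living and takes 1/12.
Nadia predeceased; the 1/12 allotted to Nadia's branch passes to Nadia's issue by representation.
Zofia's line is the sole branch at this level, so the full 1/12 passes to Zofia's issue by representation.
Kazimierz is the sole taker at this level and receives the full 1/12.
Eliasz is living and takes 1/12.
Pelagia predeceased; the 1/12 allotted to Pelagia's branch passes to Pelagia's issue by representation.
The 1/12 is divided into 2 equal shares of 1/24 among Mieczyslaw, Radoslaw.
Mieczyslaw predeceased; the 1/24 allotted to Mieczyslaw's branch passes to Mieczyslaw's issue by representation.
The 1/24 is divided into 4 equal shares of 1/96 among Ireneusz, Ludmila, Grzegorz, Halina.
Ireneusz is living and takes 1/96.
Ludmila is living and takes 1/96.
Grzegorz is living and takes 1/96.
Halina is living and takes 1/96.
Radoslaw is living and takes 1/24.

Eliasz 1/12; Franciszka 2/3; Grzegorz 1/96; Halina 1/96; Ireneusz 1/96; Kazimierz 1/12; Ludmila 1/96; Oleg 1/12; Radoslaw 1/24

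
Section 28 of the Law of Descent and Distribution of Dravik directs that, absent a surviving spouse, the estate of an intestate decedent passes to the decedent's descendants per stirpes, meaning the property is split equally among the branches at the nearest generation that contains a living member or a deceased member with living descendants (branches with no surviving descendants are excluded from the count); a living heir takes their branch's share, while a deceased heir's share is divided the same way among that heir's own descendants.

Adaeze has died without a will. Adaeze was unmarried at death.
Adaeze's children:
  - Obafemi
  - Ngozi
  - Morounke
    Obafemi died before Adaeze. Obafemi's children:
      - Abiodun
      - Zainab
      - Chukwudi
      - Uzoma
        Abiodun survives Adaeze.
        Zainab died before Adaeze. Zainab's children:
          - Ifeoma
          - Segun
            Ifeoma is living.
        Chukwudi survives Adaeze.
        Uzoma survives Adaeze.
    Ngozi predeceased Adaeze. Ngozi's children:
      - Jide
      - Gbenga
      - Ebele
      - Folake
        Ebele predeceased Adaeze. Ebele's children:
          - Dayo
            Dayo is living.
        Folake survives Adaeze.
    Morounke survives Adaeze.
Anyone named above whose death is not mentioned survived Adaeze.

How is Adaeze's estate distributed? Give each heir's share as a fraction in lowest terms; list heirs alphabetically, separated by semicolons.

Abiodun 1/12; Chukwudi 1/12; Dayo 1/12; Folake 1/12; Gbenga 1/12; Ifeoma 1/24; Jide 1/12; Morounke 1/3; Segun 1/24; Uzoma 1/12

There is no surviving spouse, so the entire estate passes to Adaeze's descendants per stirpes.
The estate is divided into 3 equal shares of 1/3 among Obafemi, Ngozi, Morounke.
Obafemi predeceased; the 1/3 allotted to Obafemi's branch passes to Obafemi's issue by representation.
The 1/3 is divided into 4 equal shares of 1/12 among Abiodun, Zainab, Chukwudi, Uzoma.
Abiodun is living and takes 1/12.
Zainab predeceased; the 1/12 allotted to Zainab's branch passes to Zainab's issue by representation.
The 1/12 is divided into 2 equal shares of 1/24 among Ifeoma, Segun.
Ifeoma is living and takes 1/24.
Segun is living and takes 1/24.
Chukwudi is living and takes 1/12.
Uzoma is living and takes 1/12.
Ngozi predeceased; the 1/3 allotted to Ngozi's branch passes to Ngozi's issue by representation.
The 1/3 is divided into 4 equal shares of 1/12 among Jide, Gbenga, Ebele, Folake.
Jide is living and takes 1/12.
Gbenga is living and takes 1/12.
Ebele predeceased; the 1/12 allotted to Ebele's branch passes to Ebele's issue by representation.
Dayo is the sole taker at this level and receives the full 1/12.
Folake is living and takes 1/12.
Morounke is living and takes 1/3.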